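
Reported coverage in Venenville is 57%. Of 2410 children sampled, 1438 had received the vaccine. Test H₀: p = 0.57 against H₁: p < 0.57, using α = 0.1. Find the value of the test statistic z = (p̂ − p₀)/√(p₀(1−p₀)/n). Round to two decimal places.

z = 2.65

p̂ = 1438/2410 ≈ 0.59668.
Under H₀, SE = √(0.57·0.43/2410) = √(0.000101701) = 0.01008.
z = (0.59668 − 0.57)/0.01008 = 0.02668/0.01008 = 2.65.
p-value = P(Z < 2.646) ≈ 0.9959; since p > α = 0.1, fail to reject H₀.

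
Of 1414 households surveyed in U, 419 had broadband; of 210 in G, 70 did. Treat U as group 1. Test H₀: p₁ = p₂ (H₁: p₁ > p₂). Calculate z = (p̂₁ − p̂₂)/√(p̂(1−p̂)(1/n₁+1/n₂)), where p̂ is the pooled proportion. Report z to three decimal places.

z = -1.091

p̂₁ = 419/1414 ≈ 0.29632, p̂₂ = 70/210 ≈ 0.33333.
Pooled p̂ = (419+70)/(1414+210) = 489/1624 = 0.30111.
SE = √(p̂(1−p̂)(1/n₁+1/n₂)) = √(0.30111·0.69889·0.00546912) = √(0.00115093) = 0.03393.
z = (0.29632 − 0.33333)/0.03393 = -0.03701/0.03393 = -1.091.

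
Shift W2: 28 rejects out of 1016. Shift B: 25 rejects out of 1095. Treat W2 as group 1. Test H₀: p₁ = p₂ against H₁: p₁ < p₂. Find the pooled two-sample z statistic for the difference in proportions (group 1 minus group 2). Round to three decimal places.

z = 0.694

p̂₁ = 28/1016 = 0.027559, p̂₂ = 25/1095 = 0.022831.
Pooled p̂ = (28+25)/(1016+1095) = 53/2111 = 0.025107.
SE = √(p̂(1−p̂)(1/n₁+1/n₂)) = √(0.025107·0.974893·0.00189749) = √(4.64435e-05) = 0.006815.
z = (0.027559 − 0.022831)/0.006815 = 0.004728/0.006815 = 0.694.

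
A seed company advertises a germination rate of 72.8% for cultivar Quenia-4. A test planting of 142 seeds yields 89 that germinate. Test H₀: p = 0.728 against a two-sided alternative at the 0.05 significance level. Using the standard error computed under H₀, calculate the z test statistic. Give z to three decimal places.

p̂ = 89/142 ≈ 0.62676.
Under H₀, SE = √(0.728·0.272/142) = √(0.00139448) = 0.03734.
z = (0.62676 − 0.728)/0.03734 = -0.10124/0.03734 = -2.711.
p-value = 2·P(Z > 2.711) ≈ 0.0067, so at α = 0.05 we reject H₀.

z = -2.711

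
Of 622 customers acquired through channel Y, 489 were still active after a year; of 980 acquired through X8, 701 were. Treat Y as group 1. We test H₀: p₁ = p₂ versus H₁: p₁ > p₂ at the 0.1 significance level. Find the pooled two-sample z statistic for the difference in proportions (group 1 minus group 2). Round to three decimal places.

p̂₁ = 489/622 = 0.786174, p̂₂ = 701/980 = 0.715306.
Pooled p̂ = (489+701)/(622+980) = 1190/1602 = 0.742821.
SE = √(p̂(1−p̂)(1/n₁+1/n₂)) = √(0.742821·0.257179·0.00262813) = √(0.000502071) = 0.022407.
z = (0.786174 − 0.715306)/0.022407 = 0.070868/0.022407 = 3.163.
p-value = P(Z > 3.163) ≈ 0.0008; since p < α = 0.1, reject H₀.

z = 3.163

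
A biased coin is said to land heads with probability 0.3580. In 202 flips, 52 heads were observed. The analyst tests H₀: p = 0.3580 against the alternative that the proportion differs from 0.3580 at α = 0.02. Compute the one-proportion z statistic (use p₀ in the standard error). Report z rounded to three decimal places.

z = -2.982

p̂ = 52/202 ≈ 0.25743.
Standard error under H₀: √(0.358×0.642/202) = 0.03373.
z = (0.25743 − 0.358)/0.03373 = -0.10057/0.03373 = -2.982.
Two-sided p-value ≈ 2·Φ(−2.982) = 0.0029, so at α = 0.02 we reject H₀.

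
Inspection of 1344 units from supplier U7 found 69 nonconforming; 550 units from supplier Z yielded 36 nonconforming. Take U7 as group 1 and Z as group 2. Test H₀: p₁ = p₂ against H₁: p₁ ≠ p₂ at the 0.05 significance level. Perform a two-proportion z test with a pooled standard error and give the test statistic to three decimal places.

p̂₁ = 69/1344 ≈ 0.051339, p̂₂ = 36/550 ≈ 0.065455.
Pooled p̂ = (69+36)/(1344+550) = 105/1894 = 0.055438.
SE = √(p̂(1−p̂)(1/n₁+1/n₂)) = √(0.055438·0.944562·0.00256223) = √(0.000134171) = 0.011583.
z = (0.051339 − 0.065455)/0.011583 = -0.014116/0.011583 = -1.219.
Two-sided p-value ≈ 2·Φ(−1.219) = 0.2230, so at α = 0.05 we fail to reject H₀.

z = -1.219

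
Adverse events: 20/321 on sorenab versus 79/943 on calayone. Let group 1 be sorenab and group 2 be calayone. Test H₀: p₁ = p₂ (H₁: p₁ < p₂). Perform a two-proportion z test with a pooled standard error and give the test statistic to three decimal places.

p̂₁ = 20/321 = 0.06231, p̂₂ = 79/943 = 0.08378.
Pooled p̂ = (20+79)/(321+943) = 99/1264 = 0.07832.
SE = √(p̂(1−p̂)(1/n₁+1/n₂)) = √(0.07832·0.92168·0.00417571) = √(0.000301438) = 0.01736.
z = (0.06231 − 0.08378)/0.01736 = -0.02147/0.01736 = -1.237.
p-value = P(Z < -1.237) ≈ 0.1081.

z = -1.237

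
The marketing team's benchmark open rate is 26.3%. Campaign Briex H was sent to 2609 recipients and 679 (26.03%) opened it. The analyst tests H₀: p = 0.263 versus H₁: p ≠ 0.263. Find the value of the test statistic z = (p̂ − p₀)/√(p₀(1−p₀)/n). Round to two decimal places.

p̂ = 679/2609 = 0.26025.
Under H₀, SE = √(0.263·0.737/2609) = √(7.42932e-05) = 0.00862.
z = (0.26025 − 0.263)/0.00862 = -0.00275/0.00862 = -0.32.

z = -0.32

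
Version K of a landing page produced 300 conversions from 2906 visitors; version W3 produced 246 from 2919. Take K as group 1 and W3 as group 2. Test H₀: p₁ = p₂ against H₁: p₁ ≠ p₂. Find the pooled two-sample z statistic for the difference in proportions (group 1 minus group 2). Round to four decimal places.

p̂₁ = 300/2906 ≈ 0.103235, p̂₂ = 246/2919 ≈ 0.084275.
Pooled p̂ = (300+246)/(2906+2919) = 546/5825 = 0.093734.
SE = √(p̂(1−p̂)(1/n₁+1/n₂)) = √(0.093734·0.906266·0.000686699) = √(5.83336e-05) = 0.007638.
z = (0.103235 − 0.084275)/0.007638 = 0.018960/0.007638 = 2.4823.
p-value = 2·P(Z > 2.482) ≈ 0.0131.

z = 2.4823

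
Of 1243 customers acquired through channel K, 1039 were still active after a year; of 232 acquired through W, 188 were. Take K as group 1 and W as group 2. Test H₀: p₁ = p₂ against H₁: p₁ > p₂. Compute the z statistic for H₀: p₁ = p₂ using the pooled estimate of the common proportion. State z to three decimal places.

z = 0.955

p̂₁ = 1039/1243 ≈ 0.83588, p̂₂ = 188/232 ≈ 0.81034.
Pooled p̂ = (1039+188)/(1243+232) = 1227/1475 = 0.83186.
SE = √(p̂(1−p̂)(1/n₁+1/n₂)) = √(0.83186·0.16814·0.00511485) = √(0.000715394) = 0.02675.
z = (0.83588 − 0.81034)/0.02675 = 0.02554/0.02675 = 0.955.
p-value = P(Z > 0.955) ≈ 0.1699.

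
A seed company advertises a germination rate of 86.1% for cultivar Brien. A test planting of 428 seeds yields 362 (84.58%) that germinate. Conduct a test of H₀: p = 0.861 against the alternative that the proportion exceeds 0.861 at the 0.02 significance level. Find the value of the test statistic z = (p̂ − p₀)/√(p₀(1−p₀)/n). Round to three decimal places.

z = -0.909

p̂ = 362/428 ≈ 0.845794.
Under H₀, SE = √(0.861·0.139/428) = √(0.000279624) = 0.016722.
z = (0.845794 − 0.861)/0.016722 = -0.015206/0.016722 = -0.909.
p-value = P(Z > -0.909) ≈ 0.8184; since p > α = 0.02, fail to reject H₀.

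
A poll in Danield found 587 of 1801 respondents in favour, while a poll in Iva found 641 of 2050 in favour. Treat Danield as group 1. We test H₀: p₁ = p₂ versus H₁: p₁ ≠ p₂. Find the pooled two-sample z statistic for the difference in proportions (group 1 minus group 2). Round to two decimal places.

z = 0.88

p̂₁ = 587/1801 = 0.32593, p̂₂ = 641/2050 = 0.31268.
Pooled p̂ = (587+641)/(1801+2050) = 1228/3851 = 0.31888.
SE = √(0.217195 × 0.00104305) = 0.01505.
z = (0.32593 − 0.31268)/0.01505 = 0.01325/0.01505 = 0.88.
Two-sided p-value ≈ 2·Φ(−0.880) = 0.3788.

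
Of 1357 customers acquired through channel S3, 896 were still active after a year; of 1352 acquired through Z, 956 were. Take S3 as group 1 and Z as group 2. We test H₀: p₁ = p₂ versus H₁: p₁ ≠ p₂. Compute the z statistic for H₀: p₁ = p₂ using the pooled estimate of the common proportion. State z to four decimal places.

p̂₁ = 896/1357 = 0.66028003, p̂₂ = 956/1352 = 0.70710059.
Pooled p̂ = (896+956)/(1357+1352) = 1852/2709 = 0.68364710.
SE = √(0.216274 × 0.00147656) = 0.01787015.
z = (0.66028003 − 0.70710059)/0.01787015 = -0.04682056/0.01787015 = -2.6200.
Two-sided p-value ≈ 2·Φ(−2.620) = 0.0088.

z = -2.6200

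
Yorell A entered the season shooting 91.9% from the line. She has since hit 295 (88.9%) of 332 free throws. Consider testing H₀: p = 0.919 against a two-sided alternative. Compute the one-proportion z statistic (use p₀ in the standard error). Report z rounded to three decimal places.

p̂ = 295/332 = 0.888554.
Standard error under H₀: √(0.919×0.081/332) = 0.014974.
z = (0.888554 − 0.919)/0.014974 = -0.030446/0.014974 = -2.033.
Two-sided p-value ≈ 2·Φ(−2.033) = 0.0420.

z = -2.033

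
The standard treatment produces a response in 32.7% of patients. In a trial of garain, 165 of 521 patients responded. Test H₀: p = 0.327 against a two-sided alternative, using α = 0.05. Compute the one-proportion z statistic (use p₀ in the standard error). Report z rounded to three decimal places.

p̂ = 165/521 = 0.31670.
Standard error under H₀: √(0.327×0.673/521) = 0.02055.
z = (0.31670 − 0.327)/0.02055 = -0.01030/0.02055 = -0.501.
Two-sided p-value ≈ 2·Φ(−0.501) = 0.6162, so at α = 0.05 we fail to reject H₀.

z = -0.501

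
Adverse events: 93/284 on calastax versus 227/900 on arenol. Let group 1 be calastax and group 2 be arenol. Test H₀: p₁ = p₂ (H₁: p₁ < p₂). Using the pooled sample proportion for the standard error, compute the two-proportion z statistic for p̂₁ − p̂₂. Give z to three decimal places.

p̂₁ = 93/284 ≈ 0.32746, p̂₂ = 227/900 ≈ 0.25222.
Pooled p̂ = (93+227)/(284+900) = 320/1184 = 0.27027.
SE = √(p̂(1−p̂)(1/n₁+1/n₂)) = √(0.27027·0.72973·0.00463224) = √(0.00091359) = 0.03023.
z = (0.32746 − 0.25222)/0.03023 = 0.07524/0.03023 = 2.489.
p-value = P(Z < 2.489) ≈ 0.9936.

z = 2.489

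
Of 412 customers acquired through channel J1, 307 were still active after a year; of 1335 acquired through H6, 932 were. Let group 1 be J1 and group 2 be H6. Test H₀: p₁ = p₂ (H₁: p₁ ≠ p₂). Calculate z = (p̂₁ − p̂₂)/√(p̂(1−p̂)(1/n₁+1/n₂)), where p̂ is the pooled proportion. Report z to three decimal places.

z = 1.837

p̂₁ = 307/412 = 0.74515, p̂₂ = 932/1335 = 0.69813.
Pooled p̂ = (307+932)/(412+1335) = 1239/1747 = 0.70922.
SE = √(p̂(1−p̂)(1/n₁+1/n₂)) = √(0.70922·0.29078·0.00317625) = √(0.000655034) = 0.02559.
z = (0.74515 − 0.69813)/0.02559 = 0.04702/0.02559 = 1.837.
Two-sided p-value ≈ 2·Φ(−1.837) = 0.0662.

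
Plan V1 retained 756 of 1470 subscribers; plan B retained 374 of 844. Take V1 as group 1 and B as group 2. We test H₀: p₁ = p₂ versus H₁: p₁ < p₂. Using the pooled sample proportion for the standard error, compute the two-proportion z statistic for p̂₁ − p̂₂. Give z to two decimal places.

z = 3.30

p̂₁ = 756/1470 ≈ 0.5143, p̂₂ = 374/844 ≈ 0.4431.
Pooled p̂ = (756+374)/(1470+844) = 1130/2314 = 0.4883.
SE = √(0.249864 × 0.00186511) = 0.0216.
z = (0.5143 − 0.4431)/0.0216 = 0.0712/0.0216 = 3.30.
p-value = P(Z < 3.296) ≈ 0.9995.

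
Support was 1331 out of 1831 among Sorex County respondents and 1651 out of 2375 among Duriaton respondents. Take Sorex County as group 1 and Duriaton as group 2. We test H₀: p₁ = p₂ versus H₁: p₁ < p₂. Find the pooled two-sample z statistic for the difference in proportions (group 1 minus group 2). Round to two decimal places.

p̂₁ = 1331/1831 = 0.7269, p̂₂ = 1651/2375 = 0.6952.
Pooled p̂ = (1331+1651)/(1831+2375) = 2982/4206 = 0.7090.
SE = √(0.206324 × 0.000967202) = 0.0141.
z = (0.7269 − 0.6952)/0.0141 = 0.0317/0.0141 = 2.25.

z = 2.25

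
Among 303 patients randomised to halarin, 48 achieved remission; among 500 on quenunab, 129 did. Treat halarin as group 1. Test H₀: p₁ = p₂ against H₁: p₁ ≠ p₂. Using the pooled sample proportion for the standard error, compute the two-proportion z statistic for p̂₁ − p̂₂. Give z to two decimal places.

p̂₁ = 48/303 = 0.1584, p̂₂ = 129/500 = 0.2580.
Pooled p̂ = (48+129)/(303+500) = 177/803 = 0.2204.
SE = √(p̂(1−p̂)(1/n₁+1/n₂)) = √(0.2204·0.7796·0.00530033) = √(0.000910792) = 0.0302.
z = (0.1584 − 0.2580)/0.0302 = -0.0996/0.0302 = -3.30.

z = -3.30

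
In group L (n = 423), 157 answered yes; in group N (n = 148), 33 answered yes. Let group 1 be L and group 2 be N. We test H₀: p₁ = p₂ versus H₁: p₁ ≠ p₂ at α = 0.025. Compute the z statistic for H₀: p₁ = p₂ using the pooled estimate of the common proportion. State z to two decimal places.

z = 3.29

p̂₁ = 157/423 ≈ 0.3712, p̂₂ = 33/148 ≈ 0.2230.
Pooled p̂ = (157+33)/(423+148) = 190/571 = 0.3327.
SE = √(p̂(1−p̂)(1/n₁+1/n₂)) = √(0.3327·0.6673·0.00912082) = √(0.00202507) = 0.0450.
z = (0.3712 − 0.2230)/0.0450 = 0.1482/0.0450 = 3.29.
p-value = 2·P(Z > 3.293) ≈ 0.0010. With α = 0.025, reject H₀.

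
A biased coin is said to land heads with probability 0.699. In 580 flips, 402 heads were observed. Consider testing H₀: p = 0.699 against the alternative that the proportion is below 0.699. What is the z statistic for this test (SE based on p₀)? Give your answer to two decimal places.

z = -0.31

p̂ = 402/580 = 0.6931.
SE = √(p₀(1−p₀)/n) = √(0.2104/580) = 0.0190.
z = (0.6931 − 0.699)/0.0190 = -0.0059/0.0190 = -0.31.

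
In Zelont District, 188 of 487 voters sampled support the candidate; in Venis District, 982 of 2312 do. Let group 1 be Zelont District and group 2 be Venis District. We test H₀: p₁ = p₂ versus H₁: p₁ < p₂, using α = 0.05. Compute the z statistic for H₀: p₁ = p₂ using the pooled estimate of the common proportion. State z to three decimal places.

z = -1.574

p̂₁ = 188/487 = 0.38604, p̂₂ = 982/2312 = 0.42474.
Pooled p̂ = (188+982)/(487+2312) = 1170/2799 = 0.41801.
SE = √(p̂(1−p̂)(1/n₁+1/n₂)) = √(0.41801·0.58199·0.00248591) = √(0.000604766) = 0.02459.
z = (0.38604 − 0.42474)/0.02459 = -0.03870/0.02459 = -1.574.
p-value = P(Z < -1.574) ≈ 0.0578; since p > α = 0.05, fail to reject H₀.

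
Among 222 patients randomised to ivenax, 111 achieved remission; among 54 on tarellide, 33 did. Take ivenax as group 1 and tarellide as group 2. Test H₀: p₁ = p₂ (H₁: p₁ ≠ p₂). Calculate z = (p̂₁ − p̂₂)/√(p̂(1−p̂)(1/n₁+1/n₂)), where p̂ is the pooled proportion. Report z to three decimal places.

z = -1.466

p̂₁ = 111/222 ≈ 0.50000, p̂₂ = 33/54 ≈ 0.61111.
Pooled p̂ = (111+33)/(222+54) = 144/276 = 0.52174.
SE = √(0.249527 × 0.023023) = 0.07579.
z = (0.50000 − 0.61111)/0.07579 = -0.11111/0.07579 = -1.466.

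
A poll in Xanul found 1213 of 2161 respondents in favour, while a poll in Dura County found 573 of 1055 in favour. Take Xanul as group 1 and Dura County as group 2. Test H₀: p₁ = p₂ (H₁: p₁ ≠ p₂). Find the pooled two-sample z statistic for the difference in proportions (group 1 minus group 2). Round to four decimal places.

z = 0.9744

p̂₁ = 1213/2161 ≈ 0.561314, p̂₂ = 573/1055 ≈ 0.543128.
Pooled p̂ = (1213+573)/(2161+1055) = 1786/3216 = 0.555348.
SE = √(p̂(1−p̂)(1/n₁+1/n₂)) = √(0.555348·0.444652·0.00141062) = √(0.000348333) = 0.018664.
z = (0.561314 − 0.543128)/0.018664 = 0.018186/0.018664 = 0.9744.
p-value = 2·P(Z > 0.974) ≈ 0.3298.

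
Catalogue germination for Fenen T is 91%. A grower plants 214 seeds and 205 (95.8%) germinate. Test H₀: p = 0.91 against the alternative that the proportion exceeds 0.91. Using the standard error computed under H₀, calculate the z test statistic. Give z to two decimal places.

z = 2.45

p̂ = 205/214 ≈ 0.95794.
Standard error under H₀: √(0.91×0.09/214) = 0.01956.
z = (0.95794 − 0.91)/0.01956 = 0.04794/0.01956 = 2.45.
p-value = P(Z > 2.451) ≈ 0.0071.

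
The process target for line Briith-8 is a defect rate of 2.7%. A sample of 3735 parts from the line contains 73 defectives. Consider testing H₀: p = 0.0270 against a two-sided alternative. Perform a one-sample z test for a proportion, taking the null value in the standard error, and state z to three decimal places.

z = -2.811

p̂ = 73/3735 = 0.019545.
SE = √(p₀(1−p₀)/n) = √(0.026271/3735) = 0.002652.
z = (0.019545 − 0.027)/0.002652 = -0.007455/0.002652 = -2.811.
Two-sided p-value ≈ 2·Φ(−2.811) = 0.0049.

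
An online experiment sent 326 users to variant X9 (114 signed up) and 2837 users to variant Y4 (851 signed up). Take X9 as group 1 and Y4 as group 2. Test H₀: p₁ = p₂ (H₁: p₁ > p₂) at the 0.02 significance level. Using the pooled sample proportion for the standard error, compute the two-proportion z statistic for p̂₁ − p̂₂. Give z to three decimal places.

z = 1.847

p̂₁ = 114/326 = 0.34969, p̂₂ = 851/2837 = 0.29996.
Pooled p̂ = (114+851)/(326+2837) = 965/3163 = 0.30509.
SE = √(p̂(1−p̂)(1/n₁+1/n₂)) = √(0.30509·0.69491·0.00341997) = √(0.000725068) = 0.02693.
z = (0.34969 − 0.29996)/0.02693 = 0.04973/0.02693 = 1.847.
p-value = P(Z > 1.847) ≈ 0.0324; since p > α = 0.02, fail to reject H₀.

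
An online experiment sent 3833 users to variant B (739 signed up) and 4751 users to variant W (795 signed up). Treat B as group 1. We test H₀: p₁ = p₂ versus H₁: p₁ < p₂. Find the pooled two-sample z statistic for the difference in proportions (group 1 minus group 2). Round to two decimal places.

p̂₁ = 739/3833 ≈ 0.19280, p̂₂ = 795/4751 ≈ 0.16733.
Pooled p̂ = (739+795)/(3833+4751) = 1534/8584 = 0.17870.
SE = √(0.146769 × 0.000471374) = 0.00832.
z = (0.19280 − 0.16733)/0.00832 = 0.02547/0.00832 = 3.06.
p-value = P(Z < 3.062) ≈ 0.9989.

z = 3.06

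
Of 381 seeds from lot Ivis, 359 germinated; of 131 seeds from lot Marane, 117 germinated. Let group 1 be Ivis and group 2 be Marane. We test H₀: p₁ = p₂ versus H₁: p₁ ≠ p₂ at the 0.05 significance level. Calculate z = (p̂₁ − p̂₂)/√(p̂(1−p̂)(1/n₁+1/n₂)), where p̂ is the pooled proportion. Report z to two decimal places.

p̂₁ = 359/381 ≈ 0.9423, p̂₂ = 117/131 ≈ 0.8931.
Pooled p̂ = (359+117)/(381+131) = 476/512 = 0.9297.
SE = √(0.0653687 × 0.0102583) = 0.0259.
z = (0.9423 − 0.8931)/0.0259 = 0.0492/0.0259 = 1.90.
p-value = 2·P(Z > 1.897) ≈ 0.0578. With α = 0.05, fail to reject H₀.

z = 1.90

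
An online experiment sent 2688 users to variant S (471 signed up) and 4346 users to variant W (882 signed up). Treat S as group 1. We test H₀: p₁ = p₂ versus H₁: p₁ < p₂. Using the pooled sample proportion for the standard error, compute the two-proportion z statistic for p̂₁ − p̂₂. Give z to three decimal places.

p̂₁ = 471/2688 ≈ 0.175223, p̂₂ = 882/4346 ≈ 0.202945.
Pooled p̂ = (471+882)/(2688+4346) = 1353/7034 = 0.192351.
SE = √(p̂(1−p̂)(1/n₁+1/n₂)) = √(0.192351·0.807649·0.00060212) = √(9.35408e-05) = 0.009672.
z = (0.175223 − 0.202945)/0.009672 = -0.027722/0.009672 = -2.866.

z = -2.866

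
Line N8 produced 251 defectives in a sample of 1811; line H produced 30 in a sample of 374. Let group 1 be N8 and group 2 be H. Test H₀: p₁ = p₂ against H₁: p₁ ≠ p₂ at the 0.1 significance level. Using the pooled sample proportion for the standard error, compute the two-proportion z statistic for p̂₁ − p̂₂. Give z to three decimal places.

p̂₁ = 251/1811 = 0.138597, p̂₂ = 30/374 = 0.080214.
Pooled p̂ = (251+30)/(1811+374) = 281/2185 = 0.128604.
SE = √(p̂(1−p̂)(1/n₁+1/n₂)) = √(0.128604·0.871396·0.00322598) = √(0.00036152) = 0.019014.
z = (0.138597 − 0.080214)/0.019014 = 0.058383/0.019014 = 3.071.
Two-sided p-value ≈ 2·Φ(−3.071) = 0.0021. With α = 0.1, reject H₀.

z = 3.071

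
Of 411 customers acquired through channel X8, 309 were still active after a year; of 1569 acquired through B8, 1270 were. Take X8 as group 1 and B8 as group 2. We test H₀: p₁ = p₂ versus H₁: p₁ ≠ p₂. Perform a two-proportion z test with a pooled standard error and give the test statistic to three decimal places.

z = -2.587

p̂₁ = 309/411 = 0.75182, p̂₂ = 1270/1569 = 0.80943.
Pooled p̂ = (309+1270)/(411+1569) = 1579/1980 = 0.79747.
SE = √(0.161509 × 0.00307044) = 0.02227.
z = (0.75182 − 0.80943)/0.02227 = -0.05761/0.02227 = -2.587.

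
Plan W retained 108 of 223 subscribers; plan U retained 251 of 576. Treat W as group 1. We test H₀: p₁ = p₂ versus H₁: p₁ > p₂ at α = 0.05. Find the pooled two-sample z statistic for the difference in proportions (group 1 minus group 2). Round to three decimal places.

p̂₁ = 108/223 = 0.48430, p̂₂ = 251/576 = 0.43576.
Pooled p̂ = (108+251)/(223+576) = 359/799 = 0.44931.
SE = √(0.247431 × 0.00622042) = 0.03923.
z = (0.48430 − 0.43576)/0.03923 = 0.04854/0.03923 = 1.237.
p-value = P(Z > 1.237) ≈ 0.1080. With α = 0.05, fail to reject H₀.

z = 1.237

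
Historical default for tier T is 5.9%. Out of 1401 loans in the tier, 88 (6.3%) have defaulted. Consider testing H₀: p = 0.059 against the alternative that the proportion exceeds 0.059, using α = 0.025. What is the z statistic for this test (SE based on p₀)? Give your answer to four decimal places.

z = 0.6056

p̂ = 88/1401 ≈ 0.062812.
SE = √(p₀(1−p₀)/n) = √(0.055519/1401) = 0.006295.
z = (0.062812 − 0.059)/0.006295 = 0.003812/0.006295 = 0.6056.
p-value = P(Z > 0.606) ≈ 0.2724; since p > α = 0.025, fail to reject H₀.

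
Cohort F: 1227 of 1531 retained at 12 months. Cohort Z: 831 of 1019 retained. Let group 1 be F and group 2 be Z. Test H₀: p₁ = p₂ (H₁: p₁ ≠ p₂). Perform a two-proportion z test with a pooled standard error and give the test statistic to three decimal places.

p̂₁ = 1227/1531 ≈ 0.80144, p̂₂ = 831/1019 ≈ 0.81551.
Pooled p̂ = (1227+831)/(1531+1019) = 2058/2550 = 0.80706.
SE = √(p̂(1−p̂)(1/n₁+1/n₂)) = √(0.80706·0.19294·0.00163452) = √(0.000254519) = 0.01595.
z = (0.80144 − 0.81551)/0.01595 = -0.01407/0.01595 = -0.882.

z = -0.882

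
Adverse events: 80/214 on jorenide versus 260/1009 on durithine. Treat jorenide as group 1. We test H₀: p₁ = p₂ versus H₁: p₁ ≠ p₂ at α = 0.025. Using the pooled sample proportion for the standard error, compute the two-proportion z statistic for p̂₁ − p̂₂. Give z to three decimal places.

p̂₁ = 80/214 = 0.37383, p̂₂ = 260/1009 = 0.25768.
Pooled p̂ = (80+260)/(214+1009) = 340/1223 = 0.27800.
SE = √(p̂(1−p̂)(1/n₁+1/n₂)) = √(0.27800·0.72200·0.00566398) = √(0.00113686) = 0.03372.
z = (0.37383 − 0.25768)/0.03372 = 0.11615/0.03372 = 3.445.
Two-sided p-value ≈ 2·Φ(−3.445) = 0.0006. With α = 0.025, reject H₀.

z = 3.445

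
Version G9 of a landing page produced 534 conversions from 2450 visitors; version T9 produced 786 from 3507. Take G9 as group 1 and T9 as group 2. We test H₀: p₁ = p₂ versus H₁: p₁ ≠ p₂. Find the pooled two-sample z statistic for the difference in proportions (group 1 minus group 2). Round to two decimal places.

z = -0.56

p̂₁ = 534/2450 ≈ 0.2180, p̂₂ = 786/3507 ≈ 0.2241.
Pooled p̂ = (534+786)/(2450+3507) = 1320/5957 = 0.2216.
SE = √(0.172487 × 0.000693307) = 0.0109.
z = (0.2180 − 0.2241)/0.0109 = -0.0061/0.0109 = -0.56.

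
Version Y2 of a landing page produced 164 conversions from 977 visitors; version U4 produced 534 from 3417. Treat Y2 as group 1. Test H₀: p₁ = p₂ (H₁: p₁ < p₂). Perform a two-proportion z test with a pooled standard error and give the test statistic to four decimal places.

p̂₁ = 164/977 = 0.167861, p̂₂ = 534/3417 = 0.156277.
Pooled p̂ = (164+534)/(977+3417) = 698/4394 = 0.158853.
SE = √(0.133619 × 0.0013162) = 0.013262.
z = (0.167861 − 0.156277)/0.013262 = 0.011584/0.013262 = 0.8735.
p-value = P(Z < 0.873) ≈ 0.8088.

z = 0.8735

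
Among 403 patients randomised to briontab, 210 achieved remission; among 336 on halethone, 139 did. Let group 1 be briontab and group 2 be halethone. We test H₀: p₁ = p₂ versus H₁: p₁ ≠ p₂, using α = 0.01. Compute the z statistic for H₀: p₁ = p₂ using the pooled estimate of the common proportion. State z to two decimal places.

z = 2.91

p̂₁ = 210/403 = 0.5211, p̂₂ = 139/336 = 0.4137.
Pooled p̂ = (210+139)/(403+336) = 349/739 = 0.4723.
SE = √(0.24923 × 0.00545758) = 0.0369.
z = (0.5211 − 0.4137)/0.0369 = 0.1074/0.0369 = 2.91.
p-value = 2·P(Z > 2.912) ≈ 0.0036. With α = 0.01, reject H₀.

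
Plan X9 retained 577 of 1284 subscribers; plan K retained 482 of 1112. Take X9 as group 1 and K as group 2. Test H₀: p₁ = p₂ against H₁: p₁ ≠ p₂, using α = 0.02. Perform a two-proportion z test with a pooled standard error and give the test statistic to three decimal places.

z = 0.783

p̂₁ = 577/1284 ≈ 0.44938, p̂₂ = 482/1112 ≈ 0.43345.
Pooled p̂ = (577+482)/(1284+1112) = 1059/2396 = 0.44199.
SE = √(0.246634 × 0.0016781) = 0.02034.
z = (0.44938 − 0.43345)/0.02034 = 0.01593/0.02034 = 0.783.
Two-sided p-value ≈ 2·Φ(−0.783) = 0.4338; since p > α = 0.02, fail to reject H₀.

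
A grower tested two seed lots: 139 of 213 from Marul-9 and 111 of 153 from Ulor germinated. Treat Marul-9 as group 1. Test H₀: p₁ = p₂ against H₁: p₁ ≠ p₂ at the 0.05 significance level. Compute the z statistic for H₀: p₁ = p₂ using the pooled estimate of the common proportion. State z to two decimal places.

p̂₁ = 139/213 = 0.6526, p̂₂ = 111/153 = 0.7255.
Pooled p̂ = (139+111)/(213+153) = 250/366 = 0.6831.
SE = √(0.216489 × 0.0112308) = 0.0493.
z = (0.6526 − 0.7255)/0.0493 = -0.0729/0.0493 = -1.48.
Two-sided p-value ≈ 2·Φ(−1.479) = 0.1392; since p > α = 0.05, fail to reject H₀.

z = -1.48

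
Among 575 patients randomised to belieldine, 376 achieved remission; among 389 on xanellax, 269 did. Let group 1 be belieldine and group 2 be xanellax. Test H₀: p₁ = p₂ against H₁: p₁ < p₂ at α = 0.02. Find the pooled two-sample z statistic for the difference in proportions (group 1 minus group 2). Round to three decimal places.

z = -1.217

p̂₁ = 376/575 = 0.653913, p̂₂ = 269/389 = 0.691517.
Pooled p̂ = (376+269)/(575+389) = 645/964 = 0.669087.
SE = √(p̂(1−p̂)(1/n₁+1/n₂)) = √(0.669087·0.330913·0.00430982) = √(0.000954236) = 0.030891.
z = (0.653913 − 0.691517)/0.030891 = -0.037604/0.030891 = -1.217.
p-value = P(Z < -1.217) ≈ 0.1117, so at α = 0.02 we fail to reject H₀.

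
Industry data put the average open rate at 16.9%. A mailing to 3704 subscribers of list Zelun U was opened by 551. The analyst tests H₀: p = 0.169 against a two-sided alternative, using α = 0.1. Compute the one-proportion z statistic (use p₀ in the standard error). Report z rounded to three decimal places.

z = -3.287

p̂ = 551/3704 ≈ 0.148758.
SE = √(p₀(1−p₀)/n) = √(0.14044/3704) = 0.006158.
z = (0.148758 − 0.169)/0.006158 = -0.020242/0.006158 = -3.287.
Two-sided p-value ≈ 2·Φ(−3.287) = 0.0010; since p < α = 0.1, reject H₀.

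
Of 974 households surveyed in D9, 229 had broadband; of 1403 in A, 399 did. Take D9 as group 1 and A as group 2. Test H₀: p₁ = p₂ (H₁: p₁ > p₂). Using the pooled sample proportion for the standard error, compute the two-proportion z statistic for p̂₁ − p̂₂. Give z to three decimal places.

z = -2.680

p̂₁ = 229/974 ≈ 0.23511, p̂₂ = 399/1403 ≈ 0.28439.
Pooled p̂ = (229+399)/(974+1403) = 628/2377 = 0.26420.
SE = √(p̂(1−p̂)(1/n₁+1/n₂)) = √(0.26420·0.73580·0.00173945) = √(0.000338146) = 0.01839.
z = (0.23511 − 0.28439)/0.01839 = -0.04928/0.01839 = -2.680.
p-value = P(Z > -2.680) ≈ 0.9963.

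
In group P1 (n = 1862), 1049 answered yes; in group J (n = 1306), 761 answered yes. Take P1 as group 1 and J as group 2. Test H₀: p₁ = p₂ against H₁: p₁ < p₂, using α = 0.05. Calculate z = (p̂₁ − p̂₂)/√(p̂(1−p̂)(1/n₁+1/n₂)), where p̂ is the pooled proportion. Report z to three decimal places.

p̂₁ = 1049/1862 ≈ 0.56337, p̂₂ = 761/1306 ≈ 0.58270.
Pooled p̂ = (1049+761)/(1862+1306) = 1810/3168 = 0.57134.
SE = √(0.244911 × 0.00130275) = 0.01786.
z = (0.56337 − 0.58270)/0.01786 = -0.01933/0.01786 = -1.082.
p-value = P(Z < -1.082) ≈ 0.1397; since p > α = 0.05, fail to reject H₀.

z = -1.082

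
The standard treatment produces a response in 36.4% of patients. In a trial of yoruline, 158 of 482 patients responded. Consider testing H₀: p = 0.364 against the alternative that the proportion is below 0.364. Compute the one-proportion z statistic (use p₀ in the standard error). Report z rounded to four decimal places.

p̂ = 158/482 = 0.327801.
SE = √(p₀(1−p₀)/n) = √(0.2315/482) = 0.021916.
z = (0.327801 − 0.364)/0.021916 = -0.036199/0.021916 = -1.6517.
p-value = P(Z < -1.652) ≈ 0.0493.

z = -1.6517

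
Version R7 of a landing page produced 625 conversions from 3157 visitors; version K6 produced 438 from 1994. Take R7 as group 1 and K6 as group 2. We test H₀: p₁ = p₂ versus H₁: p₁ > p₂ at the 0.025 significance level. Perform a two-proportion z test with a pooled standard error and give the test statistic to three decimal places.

p̂₁ = 625/3157 = 0.19797, p̂₂ = 438/1994 = 0.21966.
Pooled p̂ = (625+438)/(3157+1994) = 1063/5151 = 0.20637.
SE = √(0.16378 × 0.000818261) = 0.01158.
z = (0.19797 − 0.21966)/0.01158 = -0.02169/0.01158 = -1.873.
p-value = P(Z > -1.873) ≈ 0.9695; since p > α = 0.025, fail to reject H₀.

z = -1.873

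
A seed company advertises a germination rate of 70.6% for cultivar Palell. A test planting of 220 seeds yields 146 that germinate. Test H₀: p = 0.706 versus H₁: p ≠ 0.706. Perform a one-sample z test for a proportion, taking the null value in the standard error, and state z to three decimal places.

z = -1.379

p̂ = 146/220 = 0.66364.
Standard error under H₀: √(0.706×0.294/220) = 0.03072.
z = (0.66364 − 0.706)/0.03072 = -0.04236/0.03072 = -1.379.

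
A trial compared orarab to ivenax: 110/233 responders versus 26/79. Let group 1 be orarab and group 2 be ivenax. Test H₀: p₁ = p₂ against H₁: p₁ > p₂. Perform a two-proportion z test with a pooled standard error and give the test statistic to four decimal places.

z = 2.2149

p̂₁ = 110/233 = 0.472103, p̂₂ = 26/79 = 0.329114.
Pooled p̂ = (110+26)/(233+79) = 136/312 = 0.435897.
SE = √(0.245891 × 0.0169501) = 0.064559.
z = (0.472103 − 0.329114)/0.064559 = 0.142989/0.064559 = 2.2149.
p-value = P(Z > 2.215) ≈ 0.0134.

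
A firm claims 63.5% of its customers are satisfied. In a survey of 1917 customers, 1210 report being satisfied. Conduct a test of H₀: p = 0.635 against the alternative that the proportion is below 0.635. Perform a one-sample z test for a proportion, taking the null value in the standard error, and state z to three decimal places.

z = -0.346

p̂ = 1210/1917 = 0.63119.
Standard error under H₀: √(0.635×0.365/1917) = 0.01100.
z = (0.63119 − 0.635)/0.01100 = -0.00381/0.01100 = -0.346.
p-value = P(Z < -0.346) ≈ 0.3646.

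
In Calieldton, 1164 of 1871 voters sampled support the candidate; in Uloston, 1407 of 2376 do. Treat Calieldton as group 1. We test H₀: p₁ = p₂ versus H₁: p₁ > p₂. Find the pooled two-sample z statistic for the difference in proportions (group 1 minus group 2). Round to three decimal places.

p̂₁ = 1164/1871 ≈ 0.62213, p̂₂ = 1407/2376 ≈ 0.59217.
Pooled p̂ = (1164+1407)/(1871+2376) = 2571/4247 = 0.60537.
SE = √(0.238897 × 0.000955349) = 0.01511.
z = (0.62213 − 0.59217)/0.01511 = 0.02996/0.01511 = 1.983.

z = 1.983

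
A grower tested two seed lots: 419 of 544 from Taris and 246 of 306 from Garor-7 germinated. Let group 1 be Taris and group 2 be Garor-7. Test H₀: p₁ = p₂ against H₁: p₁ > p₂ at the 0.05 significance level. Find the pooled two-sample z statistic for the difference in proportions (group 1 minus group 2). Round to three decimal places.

z = -1.143

p̂₁ = 419/544 ≈ 0.77022, p̂₂ = 246/306 ≈ 0.80392.
Pooled p̂ = (419+246)/(544+306) = 665/850 = 0.78235.
SE = √(0.170277 × 0.00510621) = 0.02949.
z = (0.77022 − 0.80392)/0.02949 = -0.03370/0.02949 = -1.143.
p-value = P(Z > -1.143) ≈ 0.8735, so at α = 0.05 we fail to reject H₀.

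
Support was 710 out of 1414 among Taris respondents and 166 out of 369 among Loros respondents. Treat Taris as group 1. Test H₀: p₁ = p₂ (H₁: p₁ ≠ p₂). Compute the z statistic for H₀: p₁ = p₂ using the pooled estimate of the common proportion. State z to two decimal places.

p̂₁ = 710/1414 = 0.5021, p̂₂ = 166/369 = 0.4499.
Pooled p̂ = (710+166)/(1414+369) = 876/1783 = 0.4913.
SE = √(p̂(1−p̂)(1/n₁+1/n₂)) = √(0.4913·0.5087·0.00341724) = √(0.000854052) = 0.0292.
z = (0.5021 − 0.4499)/0.0292 = 0.0522/0.0292 = 1.79.
p-value = 2·P(Z > 1.788) ≈ 0.0738.

z = 1.79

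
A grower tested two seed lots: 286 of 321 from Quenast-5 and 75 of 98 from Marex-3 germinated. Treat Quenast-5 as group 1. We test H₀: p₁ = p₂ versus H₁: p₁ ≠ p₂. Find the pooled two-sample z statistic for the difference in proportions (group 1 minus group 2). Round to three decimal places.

p̂₁ = 286/321 = 0.89097, p̂₂ = 75/98 = 0.76531.
Pooled p̂ = (286+75)/(321+98) = 361/419 = 0.86158.
SE = √(p̂(1−p̂)(1/n₁+1/n₂)) = √(0.86158·0.13842·0.0133193) = √(0.00158851) = 0.03986.
z = (0.89097 − 0.76531)/0.03986 = 0.12566/0.03986 = 3.153.
Two-sided p-value ≈ 2·Φ(−3.153) = 0.0016.

z = 3.153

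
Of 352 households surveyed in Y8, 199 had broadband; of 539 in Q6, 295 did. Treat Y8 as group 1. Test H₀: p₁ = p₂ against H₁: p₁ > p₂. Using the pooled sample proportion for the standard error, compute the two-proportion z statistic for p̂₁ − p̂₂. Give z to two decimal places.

z = 0.53

p̂₁ = 199/352 ≈ 0.5653, p̂₂ = 295/539 ≈ 0.5473.
Pooled p̂ = (199+295)/(352+539) = 494/891 = 0.5544.
SE = √(0.247037 × 0.0046962) = 0.0341.
z = (0.5653 − 0.5473)/0.0341 = 0.0180/0.0341 = 0.53.
p-value = P(Z > 0.529) ≈ 0.2983.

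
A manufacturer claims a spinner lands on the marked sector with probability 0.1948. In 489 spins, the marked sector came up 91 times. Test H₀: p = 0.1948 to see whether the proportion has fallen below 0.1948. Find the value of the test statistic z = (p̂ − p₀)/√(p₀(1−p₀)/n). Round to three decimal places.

p̂ = 91/489 = 0.18609.
Under H₀, SE = √(0.1948·0.8052/489) = √(0.000320763) = 0.01791.
z = (0.18609 − 0.1948)/0.01791 = -0.00871/0.01791 = -0.486.

z = -0.486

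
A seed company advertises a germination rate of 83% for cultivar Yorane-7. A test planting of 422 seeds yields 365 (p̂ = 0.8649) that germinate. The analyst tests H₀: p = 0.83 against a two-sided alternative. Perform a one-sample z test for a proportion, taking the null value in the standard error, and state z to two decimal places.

p̂ = 365/422 = 0.8649.
SE = √(p₀(1−p₀)/n) = √(0.1411/422) = 0.0183.
z = (0.8649 − 0.83)/0.0183 = 0.0349/0.0183 = 1.91.

z = 1.91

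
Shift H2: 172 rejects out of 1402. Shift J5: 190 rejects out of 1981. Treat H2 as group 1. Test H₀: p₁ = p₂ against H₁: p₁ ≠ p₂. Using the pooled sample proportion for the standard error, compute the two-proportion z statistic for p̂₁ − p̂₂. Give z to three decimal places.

p̂₁ = 172/1402 = 0.12268, p̂₂ = 190/1981 = 0.09591.
Pooled p̂ = (172+190)/(1402+1981) = 362/3383 = 0.10701.
SE = √(0.0955554 × 0.00121806) = 0.01079.
z = (0.12268 − 0.09591)/0.01079 = 0.02677/0.01079 = 2.481.
Two-sided p-value ≈ 2·Φ(−2.481) = 0.0131.

z = 2.481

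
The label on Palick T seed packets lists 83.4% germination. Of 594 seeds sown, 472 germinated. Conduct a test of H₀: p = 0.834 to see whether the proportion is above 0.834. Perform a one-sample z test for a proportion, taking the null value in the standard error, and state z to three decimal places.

z = -2.580

p̂ = 472/594 = 0.79461.
SE = √(p₀(1−p₀)/n) = √(0.13844/594) = 0.01527.
z = (0.79461 − 0.834)/0.01527 = -0.03939/0.01527 = -2.580.
p-value = P(Z > -2.580) ≈ 0.9951.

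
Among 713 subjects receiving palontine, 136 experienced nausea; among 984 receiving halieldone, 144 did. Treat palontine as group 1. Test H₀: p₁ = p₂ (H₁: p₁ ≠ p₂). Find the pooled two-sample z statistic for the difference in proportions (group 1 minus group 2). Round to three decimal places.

p̂₁ = 136/713 = 0.190743, p̂₂ = 144/984 = 0.146341.
Pooled p̂ = (136+144)/(713+984) = 280/1697 = 0.164997.
SE = √(0.137773 × 0.00241878) = 0.018255.
z = (0.190743 − 0.146341)/0.018255 = 0.044402/0.018255 = 2.432.
p-value = 2·P(Z > 2.432) ≈ 0.0150.

z = 2.432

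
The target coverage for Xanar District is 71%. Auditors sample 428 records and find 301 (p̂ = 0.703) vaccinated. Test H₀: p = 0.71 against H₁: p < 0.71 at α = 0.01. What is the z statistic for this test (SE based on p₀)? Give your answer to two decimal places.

p̂ = 301/428 = 0.7033.
Under H₀, SE = √(0.71·0.29/428) = √(0.000481075) = 0.0219.
z = (0.7033 − 0.71)/0.0219 = -0.0067/0.0219 = -0.31.
p-value = P(Z < -0.307) ≈ 0.3795, so at α = 0.01 we fail to reject H₀.

z = -0.31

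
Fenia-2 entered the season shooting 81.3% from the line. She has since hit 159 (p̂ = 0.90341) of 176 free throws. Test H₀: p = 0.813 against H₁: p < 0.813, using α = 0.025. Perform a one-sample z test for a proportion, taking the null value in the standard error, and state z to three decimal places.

p̂ = 159/176 ≈ 0.90341.
Standard error under H₀: √(0.813×0.187/176) = 0.02939.
z = (0.90341 − 0.813)/0.02939 = 0.09041/0.02939 = 3.076.
p-value = P(Z < 3.076) ≈ 0.9990, so at α = 0.025 we fail to reject H₀.

z = 3.076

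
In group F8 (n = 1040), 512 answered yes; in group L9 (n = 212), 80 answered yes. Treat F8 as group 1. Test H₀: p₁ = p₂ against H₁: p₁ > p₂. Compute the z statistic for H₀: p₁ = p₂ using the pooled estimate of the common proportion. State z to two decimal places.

z = 3.06

p̂₁ = 512/1040 ≈ 0.4923, p̂₂ = 80/212 ≈ 0.3774.
Pooled p̂ = (512+80)/(1040+212) = 592/1252 = 0.4728.
SE = √(0.249263 × 0.00567852) = 0.0376.
z = (0.4923 − 0.3774)/0.0376 = 0.1149/0.0376 = 3.06.
p-value = P(Z > 3.055) ≈ 0.0011.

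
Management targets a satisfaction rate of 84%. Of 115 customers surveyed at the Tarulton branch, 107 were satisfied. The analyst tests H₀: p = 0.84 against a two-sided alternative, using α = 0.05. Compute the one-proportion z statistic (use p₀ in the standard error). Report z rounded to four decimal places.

z = 2.6454

p̂ = 107/115 = 0.930435.
SE = √(p₀(1−p₀)/n) = √(0.1344/115) = 0.034186.
z = (0.930435 − 0.84)/0.034186 = 0.090435/0.034186 = 2.6454.
Two-sided p-value ≈ 2·Φ(−2.645) = 0.0082; since p < α = 0.05, reject H₀.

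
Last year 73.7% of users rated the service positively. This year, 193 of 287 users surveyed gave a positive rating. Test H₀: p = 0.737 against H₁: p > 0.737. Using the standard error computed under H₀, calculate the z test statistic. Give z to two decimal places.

p̂ = 193/287 = 0.6725.
Standard error under H₀: √(0.737×0.263/287) = 0.0260.
z = (0.6725 − 0.737)/0.0260 = -0.0645/0.0260 = -2.48.

z = -2.48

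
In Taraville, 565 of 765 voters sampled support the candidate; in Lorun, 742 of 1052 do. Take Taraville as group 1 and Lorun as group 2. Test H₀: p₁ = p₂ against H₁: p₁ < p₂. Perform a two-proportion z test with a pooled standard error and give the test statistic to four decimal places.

z = 1.5568

p̂₁ = 565/765 ≈ 0.7385621, p̂₂ = 742/1052 ≈ 0.7053232.
Pooled p̂ = (565+742)/(765+1052) = 1307/1817 = 0.7193176.
SE = √(p̂(1−p̂)(1/n₁+1/n₂)) = √(0.7193176·0.2806824·0.00225776) = √(0.000455841) = 0.0213504.
z = (0.7385621 − 0.7053232)/0.0213504 = 0.0332389/0.0213504 = 1.5568.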